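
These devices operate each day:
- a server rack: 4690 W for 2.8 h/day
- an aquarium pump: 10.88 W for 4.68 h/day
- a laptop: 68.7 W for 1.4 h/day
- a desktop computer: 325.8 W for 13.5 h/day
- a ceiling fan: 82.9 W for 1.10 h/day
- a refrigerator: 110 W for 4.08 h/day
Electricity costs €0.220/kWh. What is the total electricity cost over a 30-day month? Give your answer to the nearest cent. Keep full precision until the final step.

server rack: 4690 W × 2.8 h × 30 d = 393,960 Wh = 394 kWh
aquarium pump: 10.88 W × 4.68 h × 30 d = 1,528 Wh = 1.528 kWh
laptop: 68.7 W × 1.4 h × 30 d = 2,885 Wh = 2.885 kWh
desktop computer: 325.8 W × 13.5 h × 30 d = 131,949 Wh = 131.9 kWh
ceiling fan: 82.9 W × 1.10 h × 30 d = 2,736 Wh = 2.736 kWh
refrigerator: 110 W × 4.08 h × 30 d = 13,464 Wh = 13.46 kWh
Total energy = 394 + 1.528 + 2.885 + 131.9 + 2.736 + 13.46 = 546.5 kWh
Cost = 546.5 kWh × €0.220 = €120.23

€120.23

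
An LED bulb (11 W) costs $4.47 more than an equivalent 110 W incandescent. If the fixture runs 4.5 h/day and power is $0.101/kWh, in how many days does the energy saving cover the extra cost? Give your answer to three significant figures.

Power saved = 110 − 11 = 99 W
Daily energy saved = 99 W × 4.5 h = 445.5 Wh = 0.4455 kWh
Daily savings = 0.4455 × $0.101 = $0.0450
Payback = $4.47 / $0.0450 per day = 99.34 days

99.3 days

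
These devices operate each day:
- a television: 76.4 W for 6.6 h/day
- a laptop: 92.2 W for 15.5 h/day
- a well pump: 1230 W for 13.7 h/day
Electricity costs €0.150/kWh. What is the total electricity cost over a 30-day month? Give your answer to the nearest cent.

€84.53

television: 76.4 W × 6.6 h × 30 d = 15,127 Wh = 15.13 kWh
laptop: 92.2 W × 15.5 h × 30 d = 42,873 Wh = 42.87 kWh
well pump: 1230 W × 13.7 h × 30 d = 505,530 Wh = 505.5 kWh
Total energy = 15.13 + 42.87 + 505.5 = 563.5 kWh
Cost = 563.5 kWh × €0.150 = €84.53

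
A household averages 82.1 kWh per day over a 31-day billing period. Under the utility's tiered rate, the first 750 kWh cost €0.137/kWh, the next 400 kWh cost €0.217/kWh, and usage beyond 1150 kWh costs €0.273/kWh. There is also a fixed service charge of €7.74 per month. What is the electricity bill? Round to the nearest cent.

€578.15

Usage = 82.1 kWh/day × 31 days = 2545.1 kWh
First 750 kWh × €0.137 = €102.75
Next 400 kWh × €0.217 = €86.80
Remaining 1395.1 kWh × €0.273 = €380.86
Energy charge = €570.41; + service €7.74 = €578.15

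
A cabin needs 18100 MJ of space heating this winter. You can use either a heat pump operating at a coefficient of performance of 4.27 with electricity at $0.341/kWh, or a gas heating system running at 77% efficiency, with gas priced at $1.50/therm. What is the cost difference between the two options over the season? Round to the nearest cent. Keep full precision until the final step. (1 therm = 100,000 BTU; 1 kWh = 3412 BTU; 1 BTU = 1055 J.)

Heat load = 18100 MJ = 18,100,000,000 J / 1055 = 17,156,398 BTU
Gas: input = 17,156,398 / 0.77 = 22,281,036 BTU = 222.8 therm → 222.8 × $1.50 = $334.22
Heat pump: 17,156,398 BTU / 3412 = 5,028 kWh heat; / 4.27 = 1,178 kWh in → × $0.341 = $401.55
Difference = |$334.22 − $401.55| = $67.34

$67.34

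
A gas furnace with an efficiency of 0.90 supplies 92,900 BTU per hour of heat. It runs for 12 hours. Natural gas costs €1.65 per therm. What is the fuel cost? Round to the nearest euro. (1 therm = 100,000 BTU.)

€20

Heat delivered = 92,900 BTU/h × 12 h = 1,114,800 BTU
Gas input = 1,114,800 / 0.90 = 1,238,667 BTU
= 1,238,667 / 100,000 = 12.39 therm
Cost = 12.39 × €1.65/therm = €20.44 ≈ €20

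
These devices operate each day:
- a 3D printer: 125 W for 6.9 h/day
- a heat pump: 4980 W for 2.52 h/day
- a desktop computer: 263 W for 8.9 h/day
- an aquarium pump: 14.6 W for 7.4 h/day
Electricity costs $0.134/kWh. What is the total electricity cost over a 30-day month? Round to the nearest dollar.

$64

3D printer: 125 W × 6.9 h × 30 d = 25,875 Wh = 25.88 kWh
heat pump: 4980 W × 2.52 h × 30 d = 376,488 Wh = 376.5 kWh
desktop computer: 263 W × 8.9 h × 30 d = 70,221 Wh = 70.22 kWh
aquarium pump: 14.6 W × 7.4 h × 30 d = 3,241 Wh = 3.241 kWh
Total energy = 25.88 + 376.5 + 70.22 + 3.241 = 475.8 kWh
Cost = 475.8 kWh × $0.134 = $63.76 ≈ $64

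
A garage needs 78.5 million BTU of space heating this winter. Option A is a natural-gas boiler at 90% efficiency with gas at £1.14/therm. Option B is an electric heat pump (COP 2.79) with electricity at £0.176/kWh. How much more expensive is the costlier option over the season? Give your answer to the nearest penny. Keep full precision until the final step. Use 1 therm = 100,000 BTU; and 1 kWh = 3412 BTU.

£457.01

Heat load = 78.5 × 10⁶ BTU = 78,500,000 BTU
Gas: input = 78,500,000 / 0.90 = 87,222,222 BTU = 872.2 therm → 872.2 × £1.14 = £994.33
Heat pump: 78,500,000 BTU / 3412 = 23,010 kWh heat; / 2.79 = 8,246 kWh in → × £0.176 = £1,451.34
Difference = |£994.33 − £1,451.34| = £457.01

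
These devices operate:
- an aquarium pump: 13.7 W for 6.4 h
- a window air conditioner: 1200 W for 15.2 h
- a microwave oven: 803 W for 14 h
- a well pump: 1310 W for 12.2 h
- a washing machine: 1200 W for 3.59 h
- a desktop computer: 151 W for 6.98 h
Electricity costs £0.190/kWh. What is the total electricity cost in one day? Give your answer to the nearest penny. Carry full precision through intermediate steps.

£9.67

aquarium pump: 13.7 W × 6.4 h = 88 Wh = 0.08768 kWh
window air conditioner: 1200 W × 15.2 h = 18,240 Wh = 18.24 kWh
microwave oven: 803 W × 14 h = 11,242 Wh = 11.24 kWh
well pump: 1310 W × 12.2 h = 15,982 Wh = 15.98 kWh
washing machine: 1200 W × 3.59 h = 4,308 Wh = 4.308 kWh
desktop computer: 151 W × 6.98 h = 1,054 Wh = 1.054 kWh
Total energy = 0.08768 + 18.24 + 11.24 + 15.98 + 4.308 + 1.054 = 50.91 kWh
Cost = 50.91 kWh × £0.190 = £9.67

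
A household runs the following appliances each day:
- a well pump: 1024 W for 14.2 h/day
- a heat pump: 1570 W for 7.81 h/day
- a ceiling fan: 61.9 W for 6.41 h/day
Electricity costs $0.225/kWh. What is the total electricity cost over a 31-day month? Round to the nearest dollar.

$190

well pump: 1024 W × 14.2 h × 31 d = 450,765 Wh = 450.8 kWh
heat pump: 1570 W × 7.81 h × 31 d = 380,113 Wh = 380.1 kWh
ceiling fan: 61.9 W × 6.41 h × 31 d = 12,300 Wh = 12.3 kWh
Total energy = 450.8 + 380.1 + 12.3 = 843.2 kWh
Cost = 843.2 kWh × $0.225 = $189.71 ≈ $190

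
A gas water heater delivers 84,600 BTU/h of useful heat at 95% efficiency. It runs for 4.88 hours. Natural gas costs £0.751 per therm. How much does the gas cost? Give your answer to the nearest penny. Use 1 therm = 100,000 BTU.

£3.26

Heat delivered = 84,600 BTU/h × 4.88 h = 412,848 BTU
Gas input = 412,848 / 0.95 = 434,577 BTU
= 434,577 / 100,000 = 4.346 therm
Cost = 4.346 × £0.751/therm = £3.26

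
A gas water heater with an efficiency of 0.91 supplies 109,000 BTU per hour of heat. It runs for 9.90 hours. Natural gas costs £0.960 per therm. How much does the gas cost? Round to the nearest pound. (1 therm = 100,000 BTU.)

Heat delivered = 109,000 BTU/h × 9.90 h = 1,079,100 BTU
Gas input = 1,079,100 / 0.91 = 1,185,824 BTU
= 1,185,824 / 100,000 = 11.86 therm
Cost = 11.86 × £0.960/therm = £11.38 ≈ £11

£11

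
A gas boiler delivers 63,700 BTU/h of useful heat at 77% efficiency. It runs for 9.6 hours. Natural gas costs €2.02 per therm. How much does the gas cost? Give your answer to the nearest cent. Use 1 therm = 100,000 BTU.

Heat delivered = 63,700 BTU/h × 9.6 h = 611,520 BTU
Gas input = 611,520 / 0.77 = 794,182 BTU
= 794,182 / 100,000 = 7.942 therm
Cost = 7.942 × €2.02/therm = €16.04

€16.04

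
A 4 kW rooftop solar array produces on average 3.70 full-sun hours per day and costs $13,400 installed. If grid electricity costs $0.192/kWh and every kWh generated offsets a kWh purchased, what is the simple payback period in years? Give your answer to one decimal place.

12.9 years

Daily generation = 4 kW × 3.70 h = 14.8 kWh
Annual generation = 14.8 × 365 = 5402 kWh
Annual savings = 5402 × $0.192 = $1,037.18
Payback = $13,400 / $1,037.18 = 12.9 years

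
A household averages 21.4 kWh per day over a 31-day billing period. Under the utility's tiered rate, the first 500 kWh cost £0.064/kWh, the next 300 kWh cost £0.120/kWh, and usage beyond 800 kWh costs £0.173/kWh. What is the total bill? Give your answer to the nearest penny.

£51.61

Usage = 21.4 kWh/day × 31 days = 663.4 kWh
First 500 kWh × £0.064 = £32.00
Next 163.4 kWh × £0.120 = £19.61
Remaining tier: 0 kWh (not reached)
Total = £51.61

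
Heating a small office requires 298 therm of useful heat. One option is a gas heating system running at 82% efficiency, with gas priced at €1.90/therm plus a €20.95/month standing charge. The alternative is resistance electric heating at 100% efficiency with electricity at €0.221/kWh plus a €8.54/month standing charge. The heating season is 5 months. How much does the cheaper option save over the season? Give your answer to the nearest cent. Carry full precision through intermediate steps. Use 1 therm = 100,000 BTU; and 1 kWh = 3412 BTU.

Heat load = 298 therm × 100,000 = 29,800,000 BTU
Gas: input = 29,800,000 / 0.82 = 36,341,463 BTU = 363.4 therm → 363.4 × €1.90 = €690.49; + 5 × €20.95 standing = €795.24
Electric: 29,800,000 BTU / 3412 = 8,734 kWh → × €0.221 = €1,930.19; + 5 × €8.54 standing = €1,972.89
Difference = |€795.24 − €1,972.89| = €1,177.65

€1177.65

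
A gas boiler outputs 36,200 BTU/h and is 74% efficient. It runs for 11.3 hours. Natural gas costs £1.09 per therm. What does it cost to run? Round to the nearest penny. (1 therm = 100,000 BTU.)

Heat delivered = 36,200 BTU/h × 11.3 h = 409,060 BTU
Gas input = 409,060 / 0.74 = 552,784 BTU
= 552,784 / 100,000 = 5.528 therm
Cost = 5.528 × £1.09/therm = £6.03

£6.03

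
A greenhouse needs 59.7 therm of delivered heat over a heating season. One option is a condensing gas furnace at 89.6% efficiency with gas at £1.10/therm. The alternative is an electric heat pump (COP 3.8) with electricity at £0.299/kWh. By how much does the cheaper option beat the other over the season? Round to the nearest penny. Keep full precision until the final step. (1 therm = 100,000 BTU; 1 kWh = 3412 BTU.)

Heat load = 59.7 therm × 100,000 = 5,970,000 BTU
Gas: input = 5,970,000 / 0.896 = 6,662,946 BTU = 66.63 therm → 66.63 × £1.10 = £73.29
Heat pump: 5,970,000 BTU / 3412 = 1,750 kWh heat; / 3.8 = 460.4 kWh in → × £0.299 = £137.67
Difference = |£73.29 − £137.67| = £64.38

£64.38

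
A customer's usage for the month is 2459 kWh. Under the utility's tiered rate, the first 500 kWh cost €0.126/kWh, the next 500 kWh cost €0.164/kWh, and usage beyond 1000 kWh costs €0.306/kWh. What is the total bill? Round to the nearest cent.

First 500 kWh × €0.126 = €63.00
Next 500 kWh × €0.164 = €82.00
Remaining 1459 kWh × €0.306 = €446.45
Total = €591.45

€591.45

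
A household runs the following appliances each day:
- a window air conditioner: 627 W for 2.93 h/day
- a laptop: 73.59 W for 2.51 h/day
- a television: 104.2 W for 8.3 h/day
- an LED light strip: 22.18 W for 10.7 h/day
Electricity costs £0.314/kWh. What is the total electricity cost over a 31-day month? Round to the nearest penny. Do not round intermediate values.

£30.41

window air conditioner: 627 W × 2.93 h × 31 d = 56,950 Wh = 56.95 kWh
laptop: 73.59 W × 2.51 h × 31 d = 5,726 Wh = 5.726 kWh
television: 104.2 W × 8.3 h × 31 d = 26,811 Wh = 26.81 kWh
LED light strip: 22.18 W × 10.7 h × 31 d = 7,357 Wh = 7.357 kWh
Total energy = 56.95 + 5.726 + 26.81 + 7.357 = 96.84 kWh
Cost = 96.84 kWh × £0.314 = £30.41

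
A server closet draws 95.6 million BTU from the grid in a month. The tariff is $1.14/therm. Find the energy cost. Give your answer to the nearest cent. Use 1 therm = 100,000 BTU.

$1089.84

95.6 million BTU × (10 therm/million BTU) = 956 therm
Cost = 956 therm × $1.14/therm = $1,089.84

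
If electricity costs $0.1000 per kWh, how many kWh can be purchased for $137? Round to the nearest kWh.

1370 kWh

$137 / $0.1000 per kWh = 1,370 kWh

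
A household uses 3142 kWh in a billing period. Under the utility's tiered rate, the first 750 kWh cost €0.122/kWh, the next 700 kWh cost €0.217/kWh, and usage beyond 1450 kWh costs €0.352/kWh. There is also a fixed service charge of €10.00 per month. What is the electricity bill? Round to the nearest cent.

First 750 kWh × €0.122 = €91.50
Next 700 kWh × €0.217 = €151.90
Remaining 1692 kWh × €0.352 = €595.58
Energy charge = €838.98; + service €10.00 = €848.98

€848.98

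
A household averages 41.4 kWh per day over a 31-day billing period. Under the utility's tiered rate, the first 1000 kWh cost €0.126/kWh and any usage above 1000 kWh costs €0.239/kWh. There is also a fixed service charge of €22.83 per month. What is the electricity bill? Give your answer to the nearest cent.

Usage = 41.4 kWh/day × 31 days = 1283.4 kWh
First 1000 kWh × €0.126 = €126.00
Remaining 283.4 kWh × €0.239 = €67.73
Energy charge = €193.73; + service €22.83 = €216.56

€216.56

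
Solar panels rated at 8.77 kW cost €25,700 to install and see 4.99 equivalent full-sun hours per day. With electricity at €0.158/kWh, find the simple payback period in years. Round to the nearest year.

10 years

Daily generation = 8.77 kW × 4.99 h = 43.76 kWh
Annual generation = 43.76 × 365 = 15973 kWh
Annual savings = 15973 × €0.158 = €2,523.77
Payback = €25,700 / €2,523.77 = 10.2 years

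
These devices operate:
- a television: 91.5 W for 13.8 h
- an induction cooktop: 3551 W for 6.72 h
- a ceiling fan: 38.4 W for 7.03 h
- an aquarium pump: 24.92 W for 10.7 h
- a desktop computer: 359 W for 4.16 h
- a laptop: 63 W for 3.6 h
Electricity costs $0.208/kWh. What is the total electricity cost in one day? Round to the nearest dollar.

$6

television: 91.5 W × 13.8 h = 1,263 Wh = 1.263 kWh
induction cooktop: 3551 W × 6.72 h = 23,863 Wh = 23.86 kWh
ceiling fan: 38.4 W × 7.03 h = 270 Wh = 0.27 kWh
aquarium pump: 24.92 W × 10.7 h = 267 Wh = 0.2666 kWh
desktop computer: 359 W × 4.16 h = 1,493 Wh = 1.493 kWh
laptop: 63 W × 3.6 h = 227 Wh = 0.2268 kWh
Total energy = 1.263 + 23.86 + 0.27 + 0.2666 + 1.493 + 0.2268 = 27.38 kWh
Cost = 27.38 kWh × $0.208 = $5.70 ≈ $6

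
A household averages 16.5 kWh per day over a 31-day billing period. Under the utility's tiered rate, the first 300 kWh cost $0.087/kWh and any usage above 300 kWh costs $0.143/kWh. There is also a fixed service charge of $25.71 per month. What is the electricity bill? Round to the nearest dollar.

Usage = 16.5 kWh/day × 31 days = 511.5 kWh
First 300 kWh × $0.087 = $26.10
Remaining 211.5 kWh × $0.143 = $30.24
Energy charge = $56.34; + service $25.71 = $82.05 ≈ $82

$82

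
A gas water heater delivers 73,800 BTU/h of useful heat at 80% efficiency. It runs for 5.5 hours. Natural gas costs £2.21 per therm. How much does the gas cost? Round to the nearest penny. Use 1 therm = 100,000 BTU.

Heat delivered = 73,800 BTU/h × 5.5 h = 405,900 BTU
Gas input = 405,900 / 0.80 = 507,375 BTU
= 507,375 / 100,000 = 5.074 therm
Cost = 5.074 × £2.21/therm = £11.21

£11.21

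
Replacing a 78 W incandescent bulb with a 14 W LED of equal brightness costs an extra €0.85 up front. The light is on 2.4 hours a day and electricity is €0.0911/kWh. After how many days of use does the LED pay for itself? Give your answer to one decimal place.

60.7 days

Power saved = 78 − 14 = 64 W
Daily energy saved = 64 W × 2.4 h = 153.6 Wh = 0.1536 kWh
Daily savings = 0.1536 × €0.0911 = €0.0140
Payback = €0.85 / €0.0140 per day = 60.74 days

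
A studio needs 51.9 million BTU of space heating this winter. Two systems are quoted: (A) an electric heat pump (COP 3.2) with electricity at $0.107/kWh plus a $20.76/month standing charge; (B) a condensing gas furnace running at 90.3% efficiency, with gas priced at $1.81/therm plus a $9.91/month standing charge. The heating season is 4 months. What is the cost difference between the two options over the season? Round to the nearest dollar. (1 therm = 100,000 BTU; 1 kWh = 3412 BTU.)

Heat load = 51.9 × 10⁶ BTU = 51,900,000 BTU
Gas: input = 51,900,000 / 0.903 = 57,475,083 BTU = 574.8 therm → 574.8 × $1.81 = $1,040.30; + 4 × $9.91 standing = $1,079.94
Heat pump: 51,900,000 BTU / 3412 = 15,210 kWh heat; / 3.2 = 4,753 kWh in → × $0.107 = $508.62; + 4 × $20.76 standing = $591.66
Difference = |$1,079.94 − $591.66| = $488.28 ≈ $488

$488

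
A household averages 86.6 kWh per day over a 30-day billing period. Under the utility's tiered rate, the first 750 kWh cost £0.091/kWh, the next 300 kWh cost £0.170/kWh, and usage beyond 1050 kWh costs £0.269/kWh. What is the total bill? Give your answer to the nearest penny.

Usage = 86.6 kWh/day × 30 days = 2598 kWh
First 750 kWh × £0.091 = £68.25
Next 300 kWh × £0.170 = £51.00
Remaining 1548 kWh × £0.269 = £416.41
Total = £535.66

£535.66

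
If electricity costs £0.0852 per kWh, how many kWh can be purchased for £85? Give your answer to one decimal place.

997.7 kWh

£85 / £0.0852 per kWh = 997.7 kWh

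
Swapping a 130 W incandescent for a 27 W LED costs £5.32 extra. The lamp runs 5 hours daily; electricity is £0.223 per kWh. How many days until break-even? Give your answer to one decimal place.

46.3 days

Power saved = 130 − 27 = 103 W
Daily energy saved = 103 W × 5 h = 515 Wh = 0.515 kWh
Daily savings = 0.515 × £0.223 = £0.1148
Payback = £5.32 / £0.1148 per day = 46.32 days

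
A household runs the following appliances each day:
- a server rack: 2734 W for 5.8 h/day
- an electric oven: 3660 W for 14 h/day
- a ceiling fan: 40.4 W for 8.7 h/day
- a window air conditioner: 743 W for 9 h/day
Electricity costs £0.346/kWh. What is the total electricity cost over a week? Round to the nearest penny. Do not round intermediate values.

server rack: 2734 W × 5.8 h × 7 d = 111,000 Wh = 111 kWh
electric oven: 3660 W × 14 h × 7 d = 358,680 Wh = 358.7 kWh
ceiling fan: 40.4 W × 8.7 h × 7 d = 2,460 Wh = 2.46 kWh
window air conditioner: 743 W × 9 h × 7 d = 46,809 Wh = 46.81 kWh
Total energy = 111 + 358.7 + 2.46 + 46.81 = 518.9 kWh
Cost = 518.9 kWh × £0.346 = £179.56

£179.56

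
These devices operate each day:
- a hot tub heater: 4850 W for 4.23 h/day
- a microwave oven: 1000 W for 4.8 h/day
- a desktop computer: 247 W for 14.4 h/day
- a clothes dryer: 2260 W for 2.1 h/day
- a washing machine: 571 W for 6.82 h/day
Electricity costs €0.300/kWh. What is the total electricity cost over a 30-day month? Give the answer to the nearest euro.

hot tub heater: 4850 W × 4.23 h × 30 d = 615,465 Wh = 615.5 kWh
microwave oven: 1000 W × 4.8 h × 30 d = 144,000 Wh = 144 kWh
desktop computer: 247 W × 14.4 h × 30 d = 106,704 Wh = 106.7 kWh
clothes dryer: 2260 W × 2.1 h × 30 d = 142,380 Wh = 142.4 kWh
washing machine: 571 W × 6.82 h × 30 d = 116,827 Wh = 116.8 kWh
Total energy = 615.5 + 144 + 106.7 + 142.4 + 116.8 = 1,125 kWh
Cost = 1,125 kWh × €0.300 = €337.61 ≈ €338

€338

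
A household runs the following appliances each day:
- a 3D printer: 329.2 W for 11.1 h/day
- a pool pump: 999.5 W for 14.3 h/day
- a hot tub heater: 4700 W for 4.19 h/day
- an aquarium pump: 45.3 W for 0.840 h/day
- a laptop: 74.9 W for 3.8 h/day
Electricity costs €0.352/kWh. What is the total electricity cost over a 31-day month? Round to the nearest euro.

€414

3D printer: 329.2 W × 11.1 h × 31 d = 113,278 Wh = 113.3 kWh
pool pump: 999.5 W × 14.3 h × 31 d = 443,078 Wh = 443.1 kWh
hot tub heater: 4700 W × 4.19 h × 31 d = 610,483 Wh = 610.5 kWh
aquarium pump: 45.3 W × 0.840 h × 31 d = 1,180 Wh = 1.18 kWh
laptop: 74.9 W × 3.8 h × 31 d = 8,823 Wh = 8.823 kWh
Total energy = 113.3 + 443.1 + 610.5 + 1.18 + 8.823 = 1,177 kWh
Cost = 1,177 kWh × €0.352 = €414.25 ≈ €414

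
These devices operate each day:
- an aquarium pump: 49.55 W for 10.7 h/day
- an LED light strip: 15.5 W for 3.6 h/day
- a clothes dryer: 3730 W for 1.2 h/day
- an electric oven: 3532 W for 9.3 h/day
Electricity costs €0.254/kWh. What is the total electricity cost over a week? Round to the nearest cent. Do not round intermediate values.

aquarium pump: 49.55 W × 10.7 h × 7 d = 3,711 Wh = 3.711 kWh
LED light strip: 15.5 W × 3.6 h × 7 d = 391 Wh = 0.3906 kWh
clothes dryer: 3730 W × 1.2 h × 7 d = 31,332 Wh = 31.33 kWh
electric oven: 3532 W × 9.3 h × 7 d = 229,933 Wh = 229.9 kWh
Total energy = 3.711 + 0.3906 + 31.33 + 229.9 = 265.4 kWh
Cost = 265.4 kWh × €0.254 = €67.40

€67.40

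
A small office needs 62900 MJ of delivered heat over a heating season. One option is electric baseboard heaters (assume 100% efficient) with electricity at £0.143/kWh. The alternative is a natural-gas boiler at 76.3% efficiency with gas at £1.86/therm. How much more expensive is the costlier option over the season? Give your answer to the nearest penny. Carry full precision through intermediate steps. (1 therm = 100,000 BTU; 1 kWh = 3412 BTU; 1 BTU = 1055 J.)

Heat load = 62900 MJ = 62,900,000,000 J / 1055 = 59,620,853 BTU
Gas: input = 59,620,853 / 0.763 = 78,140,043 BTU = 781.4 therm → 781.4 × £1.86 = £1,453.40
Electric: 59,620,853 BTU / 3412 = 17,470 kWh → × £0.143 = £2,498.76
Difference = |£1,453.40 − £2,498.76| = £1,045.36

£1045.36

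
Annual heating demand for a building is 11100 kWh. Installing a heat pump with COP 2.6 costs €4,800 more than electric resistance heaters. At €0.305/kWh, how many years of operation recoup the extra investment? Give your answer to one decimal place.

2.3 years

Resistance: 11100 kWh × €0.305 = €3,385.50/yr
Heat pump: 11100 / 2.6 = 4269 kWh in → × €0.305 = €1,302.12/yr
Annual savings = €2,083.38
Payback = €4,800 / €2,083.38 = 2.3 years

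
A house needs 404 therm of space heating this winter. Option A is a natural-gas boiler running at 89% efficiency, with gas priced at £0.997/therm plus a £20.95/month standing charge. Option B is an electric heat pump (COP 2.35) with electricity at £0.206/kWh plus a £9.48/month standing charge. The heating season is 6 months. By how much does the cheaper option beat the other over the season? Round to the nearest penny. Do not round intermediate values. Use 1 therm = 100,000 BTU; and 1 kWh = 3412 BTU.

Heat load = 404 therm × 100,000 = 40,400,000 BTU
Gas: input = 40,400,000 / 0.89 = 45,393,258 BTU = 453.9 therm → 453.9 × £0.997 = £452.57; + 6 × £20.95 standing = £578.27
Heat pump: 40,400,000 BTU / 3412 = 11,840 kWh heat; / 2.35 = 5,039 kWh in → × £0.206 = £1,037.94; + 6 × £9.48 standing = £1,094.82
Difference = |£578.27 − £1,094.82| = £516.55

£516.55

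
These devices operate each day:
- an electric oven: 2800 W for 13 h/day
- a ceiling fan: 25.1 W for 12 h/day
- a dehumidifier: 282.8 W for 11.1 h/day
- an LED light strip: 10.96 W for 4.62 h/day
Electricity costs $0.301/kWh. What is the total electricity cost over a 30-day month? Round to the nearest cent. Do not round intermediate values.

$360.21

electric oven: 2800 W × 13 h × 30 d = 1,092,000 Wh = 1,092 kWh
ceiling fan: 25.1 W × 12 h × 30 d = 9,036 Wh = 9.036 kWh
dehumidifier: 282.8 W × 11.1 h × 30 d = 94,172 Wh = 94.17 kWh
LED light strip: 10.96 W × 4.62 h × 30 d = 1,519 Wh = 1.519 kWh
Total energy = 1,092 + 9.036 + 94.17 + 1.519 = 1,197 kWh
Cost = 1,197 kWh × $0.301 = $360.21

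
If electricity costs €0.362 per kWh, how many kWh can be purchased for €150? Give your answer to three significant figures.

414 kWh

€150 / €0.362 per kWh = 414.4 kWh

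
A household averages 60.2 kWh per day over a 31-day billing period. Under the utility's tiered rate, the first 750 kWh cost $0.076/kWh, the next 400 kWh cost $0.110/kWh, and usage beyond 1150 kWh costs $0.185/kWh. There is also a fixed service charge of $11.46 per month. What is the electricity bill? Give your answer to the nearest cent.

$244.96

Usage = 60.2 kWh/day × 31 days = 1866.2 kWh
First 750 kWh × $0.076 = $57.00
Next 400 kWh × $0.110 = $44.00
Remaining 716.2 kWh × $0.185 = $132.50
Energy charge = $233.50; + service $11.46 = $244.96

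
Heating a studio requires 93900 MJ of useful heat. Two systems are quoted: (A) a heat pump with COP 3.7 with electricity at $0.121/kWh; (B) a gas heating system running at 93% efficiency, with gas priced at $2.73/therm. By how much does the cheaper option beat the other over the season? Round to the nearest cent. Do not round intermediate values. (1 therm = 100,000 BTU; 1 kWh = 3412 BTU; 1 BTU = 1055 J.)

$1759.64

Heat load = 93900 MJ = 93,900,000,000 J / 1055 = 89,004,739 BTU
Gas: input = 89,004,739 / 0.93 = 95,704,021 BTU = 957 therm → 957 × $2.73 = $2,612.72
Heat pump: 89,004,739 BTU / 3412 = 26,090 kWh heat; / 3.7 = 7,050 kWh in → × $0.121 = $853.08
Difference = |$2,612.72 − $853.08| = $1,759.64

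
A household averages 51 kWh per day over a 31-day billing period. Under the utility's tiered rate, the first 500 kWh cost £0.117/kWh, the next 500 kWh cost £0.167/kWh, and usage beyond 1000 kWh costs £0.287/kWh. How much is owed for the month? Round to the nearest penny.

£308.75

Usage = 51 kWh/day × 31 days = 1581 kWh
First 500 kWh × £0.117 = £58.50
Next 500 kWh × £0.167 = £83.50
Remaining 581 kWh × £0.287 = £166.75
Total = £308.75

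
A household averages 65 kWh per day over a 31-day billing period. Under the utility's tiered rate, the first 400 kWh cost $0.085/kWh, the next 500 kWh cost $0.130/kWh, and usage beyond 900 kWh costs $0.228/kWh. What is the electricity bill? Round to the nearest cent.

Usage = 65 kWh/day × 31 days = 2015 kWh
First 400 kWh × $0.085 = $34.00
Next 500 kWh × $0.130 = $65.00
Remaining 1115 kWh × $0.228 = $254.22
Total = $353.22

$353.22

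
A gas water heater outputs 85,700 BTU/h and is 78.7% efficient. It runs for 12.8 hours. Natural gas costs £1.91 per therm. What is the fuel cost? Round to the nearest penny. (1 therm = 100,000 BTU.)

Heat delivered = 85,700 BTU/h × 12.8 h = 1,096,960 BTU
Gas input = 1,096,960 / 0.787 = 1,393,850 BTU
= 1,393,850 / 100,000 = 13.94 therm
Cost = 13.94 × £1.91/therm = £26.62

£26.62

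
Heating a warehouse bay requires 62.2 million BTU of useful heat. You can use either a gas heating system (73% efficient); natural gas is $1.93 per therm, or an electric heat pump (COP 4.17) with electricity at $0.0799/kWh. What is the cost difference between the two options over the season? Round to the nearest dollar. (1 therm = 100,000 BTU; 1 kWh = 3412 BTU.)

$1295

Heat load = 62.2 × 10⁶ BTU = 62,200,000 BTU
Gas: input = 62,200,000 / 0.73 = 85,205,479 BTU = 852.1 therm → 852.1 × $1.93 = $1,644.47
Heat pump: 62,200,000 BTU / 3412 = 18,230 kWh heat; / 4.17 = 4,372 kWh in → × $0.0799 = $349.29
Difference = |$1,644.47 − $349.29| = $1,295.17 ≈ $1295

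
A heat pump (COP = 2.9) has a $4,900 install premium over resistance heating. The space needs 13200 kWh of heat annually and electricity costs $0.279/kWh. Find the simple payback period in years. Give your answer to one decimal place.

2.0 years

Resistance: 13200 kWh × $0.279 = $3,682.80/yr
Heat pump: 13200 / 2.9 = 4552 kWh in → × $0.279 = $1,269.93/yr
Annual savings = $2,412.87
Payback = $4,900 / $2,412.87 = 2.03 years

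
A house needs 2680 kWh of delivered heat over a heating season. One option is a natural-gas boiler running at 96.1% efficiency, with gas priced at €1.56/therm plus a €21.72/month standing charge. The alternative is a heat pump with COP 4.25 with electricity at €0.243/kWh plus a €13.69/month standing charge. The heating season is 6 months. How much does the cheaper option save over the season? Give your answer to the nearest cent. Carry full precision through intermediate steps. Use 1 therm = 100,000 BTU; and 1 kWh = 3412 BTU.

Heat load = 2680 kWh × 3412 = 9,144,160 BTU
Gas: input = 9,144,160 / 0.961 = 9,515,255 BTU = 95.15 therm → 95.15 × €1.56 = €148.44; + 6 × €21.72 standing = €278.76
Heat pump: 9,144,160 BTU / 3412 = 2,680 kWh heat; / 4.25 = 630.6 kWh in → × €0.243 = €153.23; + 6 × €13.69 standing = €235.37
Difference = |€278.76 − €235.37| = €43.39

€43.39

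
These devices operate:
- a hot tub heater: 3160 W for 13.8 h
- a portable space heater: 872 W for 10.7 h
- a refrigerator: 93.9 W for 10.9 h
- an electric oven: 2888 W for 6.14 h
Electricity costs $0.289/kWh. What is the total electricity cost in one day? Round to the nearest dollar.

hot tub heater: 3160 W × 13.8 h = 43,608 Wh = 43.61 kWh
portable space heater: 872 W × 10.7 h = 9,330 Wh = 9.33 kWh
refrigerator: 93.9 W × 10.9 h = 1,024 Wh = 1.024 kWh
electric oven: 2888 W × 6.14 h = 17,732 Wh = 17.73 kWh
Total energy = 43.61 + 9.33 + 1.024 + 17.73 = 71.69 kWh
Cost = 71.69 kWh × $0.289 = $20.72 ≈ $21

$21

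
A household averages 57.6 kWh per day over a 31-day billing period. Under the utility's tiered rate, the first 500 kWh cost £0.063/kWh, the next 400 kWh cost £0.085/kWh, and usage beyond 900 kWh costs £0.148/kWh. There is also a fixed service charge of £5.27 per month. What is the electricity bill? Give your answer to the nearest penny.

£201.84

Usage = 57.6 kWh/day × 31 days = 1785.6 kWh
First 500 kWh × £0.063 = £31.50
Next 400 kWh × £0.085 = £34.00
Remaining 885.6 kWh × £0.148 = £131.07
Energy charge = £196.57; + service £5.27 = £201.84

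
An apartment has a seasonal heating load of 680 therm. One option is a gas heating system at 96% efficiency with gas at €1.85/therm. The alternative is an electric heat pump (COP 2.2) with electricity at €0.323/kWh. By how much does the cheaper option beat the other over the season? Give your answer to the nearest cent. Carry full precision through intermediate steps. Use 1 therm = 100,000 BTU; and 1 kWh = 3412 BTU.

Heat load = 680 therm × 100,000 = 68,000,000 BTU
Gas: input = 68,000,000 / 0.96 = 70,833,333 BTU = 708.3 therm → 708.3 × €1.85 = €1,310.42
Heat pump: 68,000,000 BTU / 3412 = 19,930 kWh heat; / 2.2 = 9,059 kWh in → × €0.323 = €2,926.04
Difference = |€1,310.42 − €2,926.04| = €1,615.62

€1615.62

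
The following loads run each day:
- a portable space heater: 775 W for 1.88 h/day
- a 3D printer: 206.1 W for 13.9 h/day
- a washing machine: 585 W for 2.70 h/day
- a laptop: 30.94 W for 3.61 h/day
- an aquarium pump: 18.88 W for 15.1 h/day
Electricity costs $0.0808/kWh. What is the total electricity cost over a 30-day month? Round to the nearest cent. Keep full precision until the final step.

$15.27

portable space heater: 775 W × 1.88 h × 30 d = 43,710 Wh = 43.71 kWh
3D printer: 206.1 W × 13.9 h × 30 d = 85,944 Wh = 85.94 kWh
washing machine: 585 W × 2.70 h × 30 d = 47,385 Wh = 47.38 kWh
laptop: 30.94 W × 3.61 h × 30 d = 3,351 Wh = 3.351 kWh
aquarium pump: 18.88 W × 15.1 h × 30 d = 8,553 Wh = 8.553 kWh
Total energy = 43.71 + 85.94 + 47.38 + 3.351 + 8.553 = 188.9 kWh
Cost = 188.9 kWh × $0.0808 = $15.27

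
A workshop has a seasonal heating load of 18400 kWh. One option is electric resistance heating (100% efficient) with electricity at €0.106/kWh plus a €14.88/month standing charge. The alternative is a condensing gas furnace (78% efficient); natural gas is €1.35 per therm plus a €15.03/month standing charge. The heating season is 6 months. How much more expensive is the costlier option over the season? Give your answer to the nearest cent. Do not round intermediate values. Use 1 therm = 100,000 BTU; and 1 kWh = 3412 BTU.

€862.91

Heat load = 18400 kWh × 3412 = 62,780,800 BTU
Gas: input = 62,780,800 / 0.78 = 80,488,205 BTU = 804.9 therm → 804.9 × €1.35 = €1,086.59; + 6 × €15.03 standing = €1,176.77
Electric: 62,780,800 BTU / 3412 = 18,400 kWh → × €0.106 = €1,950.40; + 6 × €14.88 standing = €2,039.68
Difference = |€1,176.77 − €2,039.68| = €862.91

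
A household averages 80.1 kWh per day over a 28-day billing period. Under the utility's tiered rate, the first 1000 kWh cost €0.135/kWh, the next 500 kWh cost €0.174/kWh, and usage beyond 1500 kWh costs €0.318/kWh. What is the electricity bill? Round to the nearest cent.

€458.21

Usage = 80.1 kWh/day × 28 days = 2242.8 kWh
First 1000 kWh × €0.135 = €135.00
Next 500 kWh × €0.174 = €87.00
Remaining 742.8 kWh × €0.318 = €236.21
Total = €458.21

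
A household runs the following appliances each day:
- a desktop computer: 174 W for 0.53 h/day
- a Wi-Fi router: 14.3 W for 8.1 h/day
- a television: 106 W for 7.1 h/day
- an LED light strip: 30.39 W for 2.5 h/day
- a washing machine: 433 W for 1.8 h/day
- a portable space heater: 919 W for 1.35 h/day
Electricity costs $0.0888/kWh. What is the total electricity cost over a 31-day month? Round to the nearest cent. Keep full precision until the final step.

$8.41

desktop computer: 174 W × 0.53 h × 31 d = 2,859 Wh = 2.859 kWh
Wi-Fi router: 14.3 W × 8.1 h × 31 d = 3,591 Wh = 3.591 kWh
television: 106 W × 7.1 h × 31 d = 23,331 Wh = 23.33 kWh
LED light strip: 30.39 W × 2.5 h × 31 d = 2,355 Wh = 2.355 kWh
washing machine: 433 W × 1.8 h × 31 d = 24,161 Wh = 24.16 kWh
portable space heater: 919 W × 1.35 h × 31 d = 38,460 Wh = 38.46 kWh
Total energy = 2.859 + 3.591 + 23.33 + 2.355 + 24.16 + 38.46 = 94.76 kWh
Cost = 94.76 kWh × $0.0888 = $8.41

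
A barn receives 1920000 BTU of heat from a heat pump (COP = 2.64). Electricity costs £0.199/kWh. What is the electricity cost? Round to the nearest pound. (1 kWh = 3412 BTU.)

£42

Heat delivered = 1,920,000 BTU / 3412 = 562.7 kWh
Electrical input = 562.7 kWh / 2.64 = 213.2 kWh
Cost = 213.2 × £0.199/kWh = £42.42 ≈ £42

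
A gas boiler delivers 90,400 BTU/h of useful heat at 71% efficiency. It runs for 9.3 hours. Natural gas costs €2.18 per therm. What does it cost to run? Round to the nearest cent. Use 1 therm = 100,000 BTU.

Heat delivered = 90,400 BTU/h × 9.3 h = 840,720 BTU
Gas input = 840,720 / 0.71 = 1,184,113 BTU
= 1,184,113 / 100,000 = 11.84 therm
Cost = 11.84 × €2.18/therm = €25.81

€25.81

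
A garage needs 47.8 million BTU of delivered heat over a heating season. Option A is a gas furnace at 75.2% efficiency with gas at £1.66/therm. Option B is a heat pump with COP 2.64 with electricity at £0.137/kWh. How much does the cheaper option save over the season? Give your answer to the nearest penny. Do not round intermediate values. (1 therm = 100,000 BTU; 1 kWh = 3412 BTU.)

£328.16

Heat load = 47.8 × 10⁶ BTU = 47,800,000 BTU
Gas: input = 47,800,000 / 0.752 = 63,563,830 BTU = 635.6 therm → 635.6 × £1.66 = £1,055.16
Heat pump: 47,800,000 BTU / 3412 = 14,010 kWh heat; / 2.64 = 5,307 kWh in → × £0.137 = £727.00
Difference = |£1,055.16 − £727.00| = £328.16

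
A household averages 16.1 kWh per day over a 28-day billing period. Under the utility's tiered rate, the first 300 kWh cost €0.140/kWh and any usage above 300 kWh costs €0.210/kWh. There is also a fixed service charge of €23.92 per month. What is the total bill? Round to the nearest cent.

€97.59

Usage = 16.1 kWh/day × 28 days = 450.8 kWh
First 300 kWh × €0.140 = €42.00
Remaining 150.8 kWh × €0.210 = €31.67
Energy charge = €73.67; + service €23.92 = €97.59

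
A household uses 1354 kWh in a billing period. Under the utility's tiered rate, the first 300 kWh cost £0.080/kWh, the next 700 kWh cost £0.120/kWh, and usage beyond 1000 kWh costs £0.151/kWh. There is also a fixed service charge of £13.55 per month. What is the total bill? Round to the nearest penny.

£175.00

First 300 kWh × £0.080 = £24.00
Next 700 kWh × £0.120 = £84.00
Remaining 354 kWh × £0.151 = £53.45
Energy charge = £161.45; + service £13.55 = £175.00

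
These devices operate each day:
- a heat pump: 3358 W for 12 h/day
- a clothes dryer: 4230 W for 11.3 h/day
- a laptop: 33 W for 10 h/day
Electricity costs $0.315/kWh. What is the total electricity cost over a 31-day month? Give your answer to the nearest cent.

$863.47

heat pump: 3358 W × 12 h × 31 d = 1,249,176 Wh = 1,249 kWh
clothes dryer: 4230 W × 11.3 h × 31 d = 1,481,769 Wh = 1,482 kWh
laptop: 33 W × 10 h × 31 d = 10,230 Wh = 10.23 kWh
Total energy = 1,249 + 1,482 + 10.23 = 2,741 kWh
Cost = 2,741 kWh × $0.315 = $863.47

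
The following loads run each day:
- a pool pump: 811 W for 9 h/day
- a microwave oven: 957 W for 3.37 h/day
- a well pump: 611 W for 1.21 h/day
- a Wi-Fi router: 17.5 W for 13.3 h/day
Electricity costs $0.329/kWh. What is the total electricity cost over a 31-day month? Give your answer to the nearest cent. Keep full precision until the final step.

$117.25

pool pump: 811 W × 9 h × 31 d = 226,269 Wh = 226.3 kWh
microwave oven: 957 W × 3.37 h × 31 d = 99,978 Wh = 99.98 kWh
well pump: 611 W × 1.21 h × 31 d = 22,919 Wh = 22.92 kWh
Wi-Fi router: 17.5 W × 13.3 h × 31 d = 7,215 Wh = 7.215 kWh
Total energy = 226.3 + 99.98 + 22.92 + 7.215 = 356.4 kWh
Cost = 356.4 kWh × $0.329 = $117.25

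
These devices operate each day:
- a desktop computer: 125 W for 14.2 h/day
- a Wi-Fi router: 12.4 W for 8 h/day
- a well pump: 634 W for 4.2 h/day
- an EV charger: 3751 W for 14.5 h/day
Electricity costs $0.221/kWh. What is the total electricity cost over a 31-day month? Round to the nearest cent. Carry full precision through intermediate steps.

desktop computer: 125 W × 14.2 h × 31 d = 55,025 Wh = 55.02 kWh
Wi-Fi router: 12.4 W × 8 h × 31 d = 3,075 Wh = 3.075 kWh
well pump: 634 W × 4.2 h × 31 d = 82,547 Wh = 82.55 kWh
EV charger: 3751 W × 14.5 h × 31 d = 1,686,074 Wh = 1,686 kWh
Total energy = 55.02 + 3.075 + 82.55 + 1,686 = 1,827 kWh
Cost = 1,827 kWh × $0.221 = $403.71

$403.71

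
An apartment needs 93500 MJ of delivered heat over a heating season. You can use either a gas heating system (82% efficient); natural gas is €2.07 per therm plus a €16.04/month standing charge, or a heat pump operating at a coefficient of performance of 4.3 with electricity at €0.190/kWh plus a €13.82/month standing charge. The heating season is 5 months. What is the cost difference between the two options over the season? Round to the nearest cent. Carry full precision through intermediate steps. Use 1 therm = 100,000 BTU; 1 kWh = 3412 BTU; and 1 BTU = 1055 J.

€1100.64

Heat load = 93500 MJ = 93,500,000,000 J / 1055 = 88,625,592 BTU
Gas: input = 88,625,592 / 0.82 = 108,079,991 BTU = 1,081 therm → 1,081 × €2.07 = €2,237.26; + 5 × €16.04 standing = €2,317.46
Heat pump: 88,625,592 BTU / 3412 = 25,970 kWh heat; / 4.3 = 6,041 kWh in → × €0.190 = €1,147.72; + 5 × €13.82 standing = €1,216.82
Difference = |€2,317.46 − €1,216.82| = €1,100.64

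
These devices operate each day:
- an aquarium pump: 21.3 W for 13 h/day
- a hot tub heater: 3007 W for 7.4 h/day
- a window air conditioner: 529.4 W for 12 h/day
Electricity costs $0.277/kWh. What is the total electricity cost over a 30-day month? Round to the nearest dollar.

$240

aquarium pump: 21.3 W × 13 h × 30 d = 8,307 Wh = 8.307 kWh
hot tub heater: 3007 W × 7.4 h × 30 d = 667,554 Wh = 667.6 kWh
window air conditioner: 529.4 W × 12 h × 30 d = 190,584 Wh = 190.6 kWh
Total energy = 8.307 + 667.6 + 190.6 = 866.4 kWh
Cost = 866.4 kWh × $0.277 = $240.01 ≈ $240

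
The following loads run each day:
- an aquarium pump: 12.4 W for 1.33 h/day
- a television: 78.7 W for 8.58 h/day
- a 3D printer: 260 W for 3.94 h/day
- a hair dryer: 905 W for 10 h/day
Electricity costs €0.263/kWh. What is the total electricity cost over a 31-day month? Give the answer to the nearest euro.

aquarium pump: 12.4 W × 1.33 h × 31 d = 511 Wh = 0.5113 kWh
television: 78.7 W × 8.58 h × 31 d = 20,933 Wh = 20.93 kWh
3D printer: 260 W × 3.94 h × 31 d = 31,756 Wh = 31.76 kWh
hair dryer: 905 W × 10 h × 31 d = 280,550 Wh = 280.6 kWh
Total energy = 0.5113 + 20.93 + 31.76 + 280.6 = 333.8 kWh
Cost = 333.8 kWh × €0.263 = €87.78 ≈ €88

€88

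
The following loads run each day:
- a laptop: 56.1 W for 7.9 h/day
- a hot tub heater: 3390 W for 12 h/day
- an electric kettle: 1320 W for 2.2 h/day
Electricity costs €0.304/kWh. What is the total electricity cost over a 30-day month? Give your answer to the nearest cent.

€401.53

laptop: 56.1 W × 7.9 h × 30 d = 13,296 Wh = 13.3 kWh
hot tub heater: 3390 W × 12 h × 30 d = 1,220,400 Wh = 1,220 kWh
electric kettle: 1320 W × 2.2 h × 30 d = 87,120 Wh = 87.12 kWh
Total energy = 13.3 + 1,220 + 87.12 = 1,321 kWh
Cost = 1,321 kWh × €0.304 = €401.53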